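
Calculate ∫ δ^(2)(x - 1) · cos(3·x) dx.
- 9 \cos{\left(3 \right)}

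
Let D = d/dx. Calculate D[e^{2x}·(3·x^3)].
x^{2} \left(6 x + 9\right) e^{2 x}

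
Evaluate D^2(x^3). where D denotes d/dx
6 x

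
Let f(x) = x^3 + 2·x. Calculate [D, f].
3 x^{2} + 2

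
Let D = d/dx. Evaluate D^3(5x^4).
120 x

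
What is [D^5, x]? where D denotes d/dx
5D^{4}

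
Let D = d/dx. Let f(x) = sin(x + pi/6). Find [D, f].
\cos{\left(x + \frac{\pi}{6} \right)}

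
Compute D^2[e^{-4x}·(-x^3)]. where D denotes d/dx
2 x \left(- 8 x^{2} + 12 x - 3\right) e^{- 4 x}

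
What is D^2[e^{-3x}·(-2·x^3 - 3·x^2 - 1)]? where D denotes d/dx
3 \left(- 6 x^{3} + 3 x^{2} + 8 x - 5\right) e^{- 3 x}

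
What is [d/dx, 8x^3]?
24 x^{2}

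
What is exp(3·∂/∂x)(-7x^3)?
- 7 x^{3} - 63 x^{2} - 189 x - 189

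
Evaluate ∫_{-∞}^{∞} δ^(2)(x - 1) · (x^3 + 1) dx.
6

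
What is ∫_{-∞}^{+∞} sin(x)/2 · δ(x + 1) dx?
- \frac{\sin{\left(1 \right)}}{2}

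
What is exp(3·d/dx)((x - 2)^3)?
x^{3} + 3 x^{2} + 3 x + 1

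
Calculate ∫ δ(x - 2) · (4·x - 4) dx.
4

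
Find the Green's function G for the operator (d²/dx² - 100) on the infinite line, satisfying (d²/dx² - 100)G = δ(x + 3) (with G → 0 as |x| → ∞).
-\frac{e^{-10|x + 3|}}{20}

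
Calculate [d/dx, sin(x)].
\cos{\left(x \right)}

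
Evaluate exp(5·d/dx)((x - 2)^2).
x^{2} + 6 x + 9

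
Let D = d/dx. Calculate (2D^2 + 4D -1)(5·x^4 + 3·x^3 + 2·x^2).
- 5 x^{4} + 77 x^{3} + 154 x^{2} + 52 x + 8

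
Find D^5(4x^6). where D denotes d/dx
2880 x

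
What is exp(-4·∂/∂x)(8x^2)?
8 x^{2} - 64 x + 128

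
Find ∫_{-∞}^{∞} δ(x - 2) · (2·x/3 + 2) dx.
\frac{10}{3}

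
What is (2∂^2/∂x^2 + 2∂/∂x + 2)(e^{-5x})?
42 e^{- 5 x}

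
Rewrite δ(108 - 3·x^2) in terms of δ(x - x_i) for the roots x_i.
\frac{\delta(x - 6) + \delta(x + 6)}{36}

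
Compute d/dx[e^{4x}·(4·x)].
\left(16 x + 4\right) e^{4 x}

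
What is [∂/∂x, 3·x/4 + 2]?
\frac{3}{4}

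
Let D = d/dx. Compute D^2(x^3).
6 x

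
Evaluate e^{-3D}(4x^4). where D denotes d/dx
4 x^{4} - 48 x^{3} + 216 x^{2} - 432 x + 324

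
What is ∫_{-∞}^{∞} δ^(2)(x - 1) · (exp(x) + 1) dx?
e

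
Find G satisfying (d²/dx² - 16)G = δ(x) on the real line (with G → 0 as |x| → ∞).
-\frac{e^{-4|x|}}{8}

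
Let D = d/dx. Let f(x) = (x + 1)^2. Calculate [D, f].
2 x + 2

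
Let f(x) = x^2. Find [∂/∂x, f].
2 x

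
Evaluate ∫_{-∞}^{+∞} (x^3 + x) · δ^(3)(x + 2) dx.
-6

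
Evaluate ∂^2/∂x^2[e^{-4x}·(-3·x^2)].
6 \left(- 8 x^{2} + 8 x - 1\right) e^{- 4 x}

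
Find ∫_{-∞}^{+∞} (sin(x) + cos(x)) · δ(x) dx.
1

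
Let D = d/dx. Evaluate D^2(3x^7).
126 x^{5}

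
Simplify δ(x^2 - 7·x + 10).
\frac{\delta(x - 2) + \delta(x - 5)}{3}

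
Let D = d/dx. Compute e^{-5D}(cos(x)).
\cos{\left(x - 5 \right)}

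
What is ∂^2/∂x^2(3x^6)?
90 x^{4}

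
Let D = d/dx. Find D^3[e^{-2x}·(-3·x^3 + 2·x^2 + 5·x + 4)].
2 \left(12 x^{3} - 62 x^{2} + 58 x - 7\right) e^{- 2 x}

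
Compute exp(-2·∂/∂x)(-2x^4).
- 2 x^{4} + 16 x^{3} - 48 x^{2} + 64 x - 32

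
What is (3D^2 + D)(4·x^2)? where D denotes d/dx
8 x + 24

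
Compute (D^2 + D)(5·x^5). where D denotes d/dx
25 x^{3} \left(x + 4\right)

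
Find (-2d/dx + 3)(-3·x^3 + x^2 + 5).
- 9 x^{3} + 21 x^{2} - 4 x + 15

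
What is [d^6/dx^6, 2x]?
12\frac{d^{5}}{dx^{5}}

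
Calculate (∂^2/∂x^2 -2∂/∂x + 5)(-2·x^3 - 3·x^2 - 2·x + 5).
- 10 x^{3} - 3 x^{2} - 10 x + 23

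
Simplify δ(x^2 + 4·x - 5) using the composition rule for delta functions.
\frac{\delta(x + 5) + \delta(x - 1)}{6}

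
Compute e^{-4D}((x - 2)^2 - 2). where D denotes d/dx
x^{2} - 12 x + 34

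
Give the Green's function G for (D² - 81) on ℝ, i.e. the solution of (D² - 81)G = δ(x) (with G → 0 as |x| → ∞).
-\frac{e^{-9|x|}}{18}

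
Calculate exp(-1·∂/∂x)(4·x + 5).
4 x + 1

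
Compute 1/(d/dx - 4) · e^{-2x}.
- \frac{e^{- 2 x}}{6}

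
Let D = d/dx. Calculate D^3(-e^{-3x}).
27 e^{- 3 x}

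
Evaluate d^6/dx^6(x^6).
720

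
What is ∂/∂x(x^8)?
8 x^{7}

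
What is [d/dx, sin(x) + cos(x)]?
- \sin{\left(x \right)} + \cos{\left(x \right)}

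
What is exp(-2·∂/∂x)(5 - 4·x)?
13 - 4 x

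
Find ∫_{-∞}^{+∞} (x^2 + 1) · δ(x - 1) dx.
2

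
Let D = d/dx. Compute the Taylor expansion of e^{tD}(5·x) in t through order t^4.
5 t + 5 x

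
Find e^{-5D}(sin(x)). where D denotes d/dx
\sin{\left(x - 5 \right)}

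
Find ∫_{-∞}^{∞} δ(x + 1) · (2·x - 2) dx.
-4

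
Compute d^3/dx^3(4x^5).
240 x^{2}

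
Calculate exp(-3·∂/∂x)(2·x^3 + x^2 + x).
2 x^{3} - 17 x^{2} + 49 x - 48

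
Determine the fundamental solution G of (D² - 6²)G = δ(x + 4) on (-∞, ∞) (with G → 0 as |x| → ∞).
-\frac{e^{-6|x + 4|}}{12}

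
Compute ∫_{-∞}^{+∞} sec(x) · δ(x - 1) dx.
\sec{\left(1 \right)}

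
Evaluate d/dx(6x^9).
54 x^{8}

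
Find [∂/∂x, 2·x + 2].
2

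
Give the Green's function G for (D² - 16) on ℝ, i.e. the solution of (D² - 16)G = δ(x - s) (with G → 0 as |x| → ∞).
-\frac{e^{-4|x-s|}}{8}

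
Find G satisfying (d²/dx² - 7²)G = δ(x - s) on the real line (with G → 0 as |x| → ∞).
-\frac{e^{-7|x-s|}}{14}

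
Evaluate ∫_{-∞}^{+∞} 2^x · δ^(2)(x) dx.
\log{\left(2 \right)}^{2}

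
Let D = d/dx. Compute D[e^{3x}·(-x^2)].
x \left(- 3 x - 2\right) e^{3 x}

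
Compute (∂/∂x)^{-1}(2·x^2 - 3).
\frac{2 x^{3}}{3} - 3 x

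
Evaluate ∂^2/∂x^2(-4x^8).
- 224 x^{6}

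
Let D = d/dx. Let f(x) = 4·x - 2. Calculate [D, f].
4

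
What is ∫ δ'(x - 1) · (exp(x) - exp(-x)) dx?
- 2 \cosh{\left(1 \right)}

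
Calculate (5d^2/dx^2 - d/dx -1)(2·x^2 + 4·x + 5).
- 2 x^{2} - 8 x + 11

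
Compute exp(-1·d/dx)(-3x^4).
- 3 x^{4} + 12 x^{3} - 18 x^{2} + 12 x - 3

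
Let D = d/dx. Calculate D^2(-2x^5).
- 40 x^{3}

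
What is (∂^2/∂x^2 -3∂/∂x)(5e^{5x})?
50 e^{5 x}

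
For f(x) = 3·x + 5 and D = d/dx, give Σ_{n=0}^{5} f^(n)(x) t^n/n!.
3 t + 3 x + 5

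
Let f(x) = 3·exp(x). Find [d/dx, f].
3 e^{x}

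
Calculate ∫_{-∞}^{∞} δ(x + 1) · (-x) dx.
1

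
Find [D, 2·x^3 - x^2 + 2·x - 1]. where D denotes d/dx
6 x^{2} - 2 x + 2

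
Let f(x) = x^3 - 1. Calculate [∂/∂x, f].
3 x^{2}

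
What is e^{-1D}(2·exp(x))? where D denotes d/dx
2 e^{x - 1}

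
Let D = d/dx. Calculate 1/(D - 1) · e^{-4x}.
- \frac{e^{- 4 x}}{5}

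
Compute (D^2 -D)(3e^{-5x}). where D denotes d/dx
90 e^{- 5 x}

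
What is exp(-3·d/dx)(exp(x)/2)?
\frac{e^{x - 3}}{2}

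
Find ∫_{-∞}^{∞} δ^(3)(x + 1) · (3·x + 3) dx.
0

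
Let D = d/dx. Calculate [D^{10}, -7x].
-70D^{9}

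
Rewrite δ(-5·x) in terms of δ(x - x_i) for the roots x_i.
\frac{\delta(x)}{5}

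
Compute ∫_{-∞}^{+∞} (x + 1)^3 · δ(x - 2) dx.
27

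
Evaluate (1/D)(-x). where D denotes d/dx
- \frac{x^{2}}{2}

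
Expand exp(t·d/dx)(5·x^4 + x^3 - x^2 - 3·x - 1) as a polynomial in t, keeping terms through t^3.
t^{3} \left(20 x + 1\right) + t^{2} \left(30 x^{2} + 3 x - 1\right) + t \left(20 x^{3} + 3 x^{2} - 2 x - 3\right) + 5 x^{4} + x^{3} - x^{2} - 3 x - 1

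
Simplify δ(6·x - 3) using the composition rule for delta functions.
\frac{\delta(x - 1/2)}{6}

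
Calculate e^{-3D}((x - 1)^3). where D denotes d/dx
x^{3} - 12 x^{2} + 48 x - 64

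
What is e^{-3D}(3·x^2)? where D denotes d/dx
3 x^{2} - 18 x + 27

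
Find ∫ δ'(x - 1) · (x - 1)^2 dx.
0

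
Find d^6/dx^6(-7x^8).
- 141120 x^{2}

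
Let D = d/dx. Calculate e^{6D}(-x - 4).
- x - 10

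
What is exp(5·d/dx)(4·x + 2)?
4 x + 22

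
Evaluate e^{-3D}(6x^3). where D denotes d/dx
6 x^{3} - 54 x^{2} + 162 x - 162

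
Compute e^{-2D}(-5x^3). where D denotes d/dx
- 5 x^{3} + 30 x^{2} - 60 x + 40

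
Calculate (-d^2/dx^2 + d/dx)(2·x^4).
8 x^{2} \left(x - 3\right)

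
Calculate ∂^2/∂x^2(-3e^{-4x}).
- 48 e^{- 4 x}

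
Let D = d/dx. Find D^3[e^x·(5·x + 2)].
\left(5 x + 17\right) e^{x}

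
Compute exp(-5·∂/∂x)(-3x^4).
- 3 x^{4} + 60 x^{3} - 450 x^{2} + 1500 x - 1875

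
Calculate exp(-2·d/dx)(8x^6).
8 x^{6} - 96 x^{5} + 480 x^{4} - 1280 x^{3} + 1920 x^{2} - 1536 x + 512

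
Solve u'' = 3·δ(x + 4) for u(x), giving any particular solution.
\frac{3|x + 4|}{2}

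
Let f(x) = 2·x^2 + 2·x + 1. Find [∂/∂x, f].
4 x + 2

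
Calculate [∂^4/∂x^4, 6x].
24\frac{d^{3}}{dx^{3}}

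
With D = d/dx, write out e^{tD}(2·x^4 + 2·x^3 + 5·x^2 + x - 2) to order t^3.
t^{3} \left(8 x + 2\right) + t^{2} \left(12 x^{2} + 6 x + 5\right) + t \left(8 x^{3} + 6 x^{2} + 10 x + 1\right) + 2 x^{4} + 2 x^{3} + 5 x^{2} + x - 2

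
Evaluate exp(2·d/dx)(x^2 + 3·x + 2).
x^{2} + 7 x + 12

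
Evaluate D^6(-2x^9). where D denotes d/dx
- 120960 x^{3}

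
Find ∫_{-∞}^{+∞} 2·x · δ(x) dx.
0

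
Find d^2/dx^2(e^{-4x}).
16 e^{- 4 x}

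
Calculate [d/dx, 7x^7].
49 x^{6}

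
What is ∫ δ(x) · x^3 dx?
0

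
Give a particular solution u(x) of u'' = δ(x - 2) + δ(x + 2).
\frac{|x - 2|}{2} + \frac{|x + 2|}{2}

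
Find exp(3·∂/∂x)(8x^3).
8 x^{3} + 72 x^{2} + 216 x + 216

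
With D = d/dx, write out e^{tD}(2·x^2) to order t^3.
2 t^{2} + 4 t x + 2 x^{2}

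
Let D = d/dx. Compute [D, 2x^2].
4 x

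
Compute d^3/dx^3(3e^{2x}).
24 e^{2 x}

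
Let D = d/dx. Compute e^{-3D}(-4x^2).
- 4 x^{2} + 24 x - 36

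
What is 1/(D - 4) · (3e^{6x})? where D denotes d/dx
\frac{3 e^{6 x}}{2}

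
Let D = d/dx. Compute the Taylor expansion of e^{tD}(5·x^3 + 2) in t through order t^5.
5 t^{3} + 15 t^{2} x + 15 t x^{2} + 5 x^{3} + 2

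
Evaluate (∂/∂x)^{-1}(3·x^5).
\frac{x^{6}}{2}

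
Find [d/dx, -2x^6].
- 12 x^{5}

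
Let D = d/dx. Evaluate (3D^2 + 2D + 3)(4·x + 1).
12 x + 11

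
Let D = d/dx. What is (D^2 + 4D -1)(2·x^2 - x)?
x \left(17 - 2 x\right)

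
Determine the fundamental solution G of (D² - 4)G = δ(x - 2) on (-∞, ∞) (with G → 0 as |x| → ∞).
-\frac{e^{-2|x - 2|}}{4}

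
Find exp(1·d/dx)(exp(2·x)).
e^{2 x + 2}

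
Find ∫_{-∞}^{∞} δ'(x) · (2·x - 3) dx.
-2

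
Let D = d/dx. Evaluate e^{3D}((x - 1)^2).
x^{2} + 4 x + 4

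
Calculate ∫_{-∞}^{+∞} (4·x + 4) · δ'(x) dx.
-4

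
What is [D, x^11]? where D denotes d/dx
11 x^{10}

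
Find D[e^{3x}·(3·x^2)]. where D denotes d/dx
3 x \left(3 x + 2\right) e^{3 x}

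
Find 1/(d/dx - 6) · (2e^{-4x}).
- \frac{e^{- 4 x}}{5}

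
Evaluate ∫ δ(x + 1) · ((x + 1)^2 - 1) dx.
-1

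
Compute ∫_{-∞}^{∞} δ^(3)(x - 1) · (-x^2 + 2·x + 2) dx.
0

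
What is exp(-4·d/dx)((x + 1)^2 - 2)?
x^{2} - 6 x + 7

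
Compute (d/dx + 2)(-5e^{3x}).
- 25 e^{3 x}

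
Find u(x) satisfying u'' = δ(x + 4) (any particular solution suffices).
\frac{|x + 4|}{2}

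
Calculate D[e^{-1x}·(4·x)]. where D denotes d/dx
4 \left(1 - x\right) e^{- x}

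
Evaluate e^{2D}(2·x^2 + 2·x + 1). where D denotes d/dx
2 x^{2} + 10 x + 13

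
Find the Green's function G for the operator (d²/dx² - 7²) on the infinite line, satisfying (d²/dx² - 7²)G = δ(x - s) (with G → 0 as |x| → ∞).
-\frac{e^{-7|x-s|}}{14}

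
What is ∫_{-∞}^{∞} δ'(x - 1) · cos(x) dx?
\sin{\left(1 \right)}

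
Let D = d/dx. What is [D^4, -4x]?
-16D^{3}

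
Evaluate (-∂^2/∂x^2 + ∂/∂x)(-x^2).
2 - 2 x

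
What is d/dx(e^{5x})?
5 e^{5 x}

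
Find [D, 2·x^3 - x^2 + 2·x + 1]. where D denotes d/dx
6 x^{2} - 2 x + 2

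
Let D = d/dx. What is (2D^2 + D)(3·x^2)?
6 x + 12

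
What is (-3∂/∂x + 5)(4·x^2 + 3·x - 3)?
20 x^{2} - 9 x - 24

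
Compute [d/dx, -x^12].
- 12 x^{11}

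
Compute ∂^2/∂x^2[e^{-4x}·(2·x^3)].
4 x \left(8 x^{2} - 12 x + 3\right) e^{- 4 x}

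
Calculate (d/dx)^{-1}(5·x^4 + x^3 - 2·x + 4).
x^{5} + \frac{x^{4}}{4} - x^{2} + 4 x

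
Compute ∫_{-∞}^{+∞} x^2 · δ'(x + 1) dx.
2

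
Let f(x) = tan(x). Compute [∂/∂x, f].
\frac{1}{\cos^{2}{\left(x \right)}}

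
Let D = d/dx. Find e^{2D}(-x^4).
- x^{4} - 8 x^{3} - 24 x^{2} - 32 x - 16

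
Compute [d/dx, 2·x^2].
4 x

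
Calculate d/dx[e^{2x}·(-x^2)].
2 x \left(- x - 1\right) e^{2 x}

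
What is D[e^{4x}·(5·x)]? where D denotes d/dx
\left(20 x + 5\right) e^{4 x}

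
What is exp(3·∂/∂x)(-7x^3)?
- 7 x^{3} - 63 x^{2} - 189 x - 189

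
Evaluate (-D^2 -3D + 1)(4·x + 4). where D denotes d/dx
4 x - 8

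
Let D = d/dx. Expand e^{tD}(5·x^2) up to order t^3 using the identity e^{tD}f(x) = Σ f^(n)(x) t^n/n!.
5 t^{2} + 10 t x + 5 x^{2}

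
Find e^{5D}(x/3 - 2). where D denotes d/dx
\frac{x}{3} - \frac{1}{3}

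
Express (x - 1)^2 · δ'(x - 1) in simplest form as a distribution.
0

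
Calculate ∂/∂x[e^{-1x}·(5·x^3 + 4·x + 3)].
\left(- 5 x^{3} + 15 x^{2} - 4 x + 1\right) e^{- x}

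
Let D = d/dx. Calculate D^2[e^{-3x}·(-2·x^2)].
2 \left(- 9 x^{2} + 12 x - 2\right) e^{- 3 x}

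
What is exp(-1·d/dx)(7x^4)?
7 x^{4} - 28 x^{3} + 42 x^{2} - 28 x + 7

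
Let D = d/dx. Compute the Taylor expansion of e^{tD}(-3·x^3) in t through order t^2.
3 x \left(- 3 t^{2} - 3 t x - x^{2}\right)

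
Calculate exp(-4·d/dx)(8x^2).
8 x^{2} - 64 x + 128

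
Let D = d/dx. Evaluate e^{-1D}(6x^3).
6 x^{3} - 18 x^{2} + 18 x - 6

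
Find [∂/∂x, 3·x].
3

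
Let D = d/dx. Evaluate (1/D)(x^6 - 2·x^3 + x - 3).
\frac{x^{7}}{7} - \frac{x^{4}}{2} + \frac{x^{2}}{2} - 3 x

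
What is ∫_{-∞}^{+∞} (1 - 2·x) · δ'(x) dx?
2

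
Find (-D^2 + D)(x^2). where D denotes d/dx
2 x - 2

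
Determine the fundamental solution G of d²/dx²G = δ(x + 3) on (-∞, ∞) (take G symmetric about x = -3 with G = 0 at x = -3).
\frac{|x + 3|}{2}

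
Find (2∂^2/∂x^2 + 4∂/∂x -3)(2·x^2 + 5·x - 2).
- 6 x^{2} + x + 34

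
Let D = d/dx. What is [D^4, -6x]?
-24D^{3}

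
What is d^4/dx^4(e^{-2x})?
16 e^{- 2 x}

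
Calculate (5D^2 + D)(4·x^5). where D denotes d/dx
20 x^{3} \left(x + 20\right)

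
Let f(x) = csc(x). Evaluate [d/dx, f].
- \cot{\left(x \right)} \csc{\left(x \right)}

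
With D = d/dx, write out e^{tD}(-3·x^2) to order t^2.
- 3 t^{2} - 6 t x - 3 x^{2}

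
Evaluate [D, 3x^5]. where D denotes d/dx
15 x^{4}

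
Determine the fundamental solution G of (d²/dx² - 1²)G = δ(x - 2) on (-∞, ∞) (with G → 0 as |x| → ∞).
-\frac{e^{-|x - 2|}}{2}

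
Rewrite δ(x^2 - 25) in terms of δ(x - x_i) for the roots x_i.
\frac{\delta(x - 5) + \delta(x + 5)}{10}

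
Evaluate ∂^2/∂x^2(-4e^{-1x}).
- 4 e^{- x}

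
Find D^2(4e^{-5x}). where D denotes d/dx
100 e^{- 5 x}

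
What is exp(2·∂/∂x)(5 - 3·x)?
- 3 x - 1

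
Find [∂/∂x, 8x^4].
32 x^{3}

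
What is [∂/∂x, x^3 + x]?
3 x^{2} + 1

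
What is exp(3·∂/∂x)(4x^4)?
4 x^{4} + 48 x^{3} + 216 x^{2} + 432 x + 324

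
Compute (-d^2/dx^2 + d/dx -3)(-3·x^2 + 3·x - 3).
9 x^{2} - 15 x + 18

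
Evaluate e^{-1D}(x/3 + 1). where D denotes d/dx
\frac{x}{3} + \frac{2}{3}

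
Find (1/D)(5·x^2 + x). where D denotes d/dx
\frac{5 x^{3}}{3} + \frac{x^{2}}{2}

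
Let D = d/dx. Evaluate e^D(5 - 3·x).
2 - 3 x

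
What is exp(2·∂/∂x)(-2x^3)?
- 2 x^{3} - 12 x^{2} - 24 x - 16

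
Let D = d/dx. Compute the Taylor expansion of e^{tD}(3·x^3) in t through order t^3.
3 t^{3} + 9 t^{2} x + 9 t x^{2} + 3 x^{3}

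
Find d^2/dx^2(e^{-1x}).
e^{- x}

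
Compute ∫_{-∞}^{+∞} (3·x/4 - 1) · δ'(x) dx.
- \frac{3}{4}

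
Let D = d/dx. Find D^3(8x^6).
960 x^{3}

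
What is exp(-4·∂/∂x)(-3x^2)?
- 3 x^{2} + 24 x - 48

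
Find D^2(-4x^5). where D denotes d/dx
- 80 x^{3}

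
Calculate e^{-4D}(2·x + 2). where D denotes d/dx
2 x - 6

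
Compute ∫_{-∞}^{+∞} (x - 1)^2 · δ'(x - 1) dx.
0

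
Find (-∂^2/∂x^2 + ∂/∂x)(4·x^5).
20 x^{3} \left(x - 4\right)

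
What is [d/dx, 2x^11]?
22 x^{10}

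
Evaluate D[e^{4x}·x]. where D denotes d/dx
\left(4 x + 1\right) e^{4 x}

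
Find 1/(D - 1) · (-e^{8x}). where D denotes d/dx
- \frac{e^{8 x}}{7}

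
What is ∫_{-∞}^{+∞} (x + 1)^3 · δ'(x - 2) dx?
-27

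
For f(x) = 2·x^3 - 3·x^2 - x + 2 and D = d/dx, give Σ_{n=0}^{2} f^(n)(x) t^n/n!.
t^{2} \left(6 x - 3\right) - t \left(- 6 x^{2} + 6 x + 1\right) + 2 x^{3} - 3 x^{2} - x + 2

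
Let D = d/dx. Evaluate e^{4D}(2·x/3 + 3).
\frac{2 x}{3} + \frac{17}{3}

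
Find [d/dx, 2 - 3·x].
-3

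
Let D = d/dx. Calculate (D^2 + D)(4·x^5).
20 x^{3} \left(x + 4\right)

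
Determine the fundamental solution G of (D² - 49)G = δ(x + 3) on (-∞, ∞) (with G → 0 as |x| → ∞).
-\frac{e^{-7|x + 3|}}{14}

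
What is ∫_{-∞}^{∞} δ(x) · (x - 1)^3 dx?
-1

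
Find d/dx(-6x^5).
- 30 x^{4}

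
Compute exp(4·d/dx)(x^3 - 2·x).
x^{3} + 12 x^{2} + 46 x + 56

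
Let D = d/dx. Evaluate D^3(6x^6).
720 x^{3}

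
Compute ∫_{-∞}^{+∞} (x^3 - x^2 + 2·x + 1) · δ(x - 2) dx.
9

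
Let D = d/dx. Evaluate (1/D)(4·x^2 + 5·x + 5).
\frac{4 x^{3}}{3} + \frac{5 x^{2}}{2} + 5 x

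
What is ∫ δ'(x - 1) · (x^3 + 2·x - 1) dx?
-5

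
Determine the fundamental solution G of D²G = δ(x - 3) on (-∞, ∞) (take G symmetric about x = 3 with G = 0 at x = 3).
\frac{|x - 3|}{2}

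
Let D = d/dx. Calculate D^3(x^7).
210 x^{4}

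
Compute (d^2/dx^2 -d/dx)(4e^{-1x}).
8 e^{- x}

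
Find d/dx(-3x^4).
- 12 x^{3}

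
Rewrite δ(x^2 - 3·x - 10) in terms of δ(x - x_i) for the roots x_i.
\frac{\delta(x - 5) + \delta(x + 2)}{7}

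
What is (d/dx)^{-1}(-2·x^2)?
- \frac{2 x^{3}}{3}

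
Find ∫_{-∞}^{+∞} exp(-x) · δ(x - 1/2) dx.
e^{- \frac{1}{2}}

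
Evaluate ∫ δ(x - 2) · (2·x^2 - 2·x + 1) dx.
5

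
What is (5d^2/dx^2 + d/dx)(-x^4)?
4 x^{2} \left(- x - 15\right)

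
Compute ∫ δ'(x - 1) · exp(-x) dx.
e^{-1}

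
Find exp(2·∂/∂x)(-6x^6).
- 6 x^{6} - 72 x^{5} - 360 x^{4} - 960 x^{3} - 1440 x^{2} - 1152 x - 384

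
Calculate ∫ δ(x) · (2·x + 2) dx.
2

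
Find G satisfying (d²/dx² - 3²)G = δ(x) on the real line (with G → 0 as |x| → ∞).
-\frac{e^{-3|x|}}{6}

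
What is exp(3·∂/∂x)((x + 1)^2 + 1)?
x^{2} + 8 x + 17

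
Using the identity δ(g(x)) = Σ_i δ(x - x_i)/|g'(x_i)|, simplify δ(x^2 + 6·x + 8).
\frac{\delta(x + 4) + \delta(x + 2)}{2}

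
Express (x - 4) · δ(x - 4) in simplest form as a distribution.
0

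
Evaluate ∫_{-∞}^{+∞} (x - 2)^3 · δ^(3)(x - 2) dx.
-6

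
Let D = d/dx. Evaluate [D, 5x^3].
15 x^{2}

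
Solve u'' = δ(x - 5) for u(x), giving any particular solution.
\frac{|x - 5|}{2}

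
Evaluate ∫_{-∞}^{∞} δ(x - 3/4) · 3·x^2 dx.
\frac{27}{16}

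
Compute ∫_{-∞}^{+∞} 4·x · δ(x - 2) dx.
8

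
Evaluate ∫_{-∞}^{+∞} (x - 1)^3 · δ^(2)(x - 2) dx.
6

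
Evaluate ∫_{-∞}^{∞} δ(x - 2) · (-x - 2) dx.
-4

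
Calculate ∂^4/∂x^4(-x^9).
- 3024 x^{5}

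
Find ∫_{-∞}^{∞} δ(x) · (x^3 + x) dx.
0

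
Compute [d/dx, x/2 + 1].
\frac{1}{2}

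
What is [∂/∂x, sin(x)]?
\cos{\left(x \right)}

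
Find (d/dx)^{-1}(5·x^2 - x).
\frac{5 x^{3}}{3} - \frac{x^{2}}{2}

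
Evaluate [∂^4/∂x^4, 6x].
24\frac{d^{3}}{dx^{3}}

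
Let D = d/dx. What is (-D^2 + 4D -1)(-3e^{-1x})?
18 e^{- x}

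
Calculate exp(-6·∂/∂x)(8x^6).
8 x^{6} - 288 x^{5} + 4320 x^{4} - 34560 x^{3} + 155520 x^{2} - 373248 x + 373248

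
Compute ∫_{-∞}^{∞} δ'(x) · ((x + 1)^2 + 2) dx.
-2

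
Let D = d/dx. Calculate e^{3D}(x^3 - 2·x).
x^{3} + 9 x^{2} + 25 x + 21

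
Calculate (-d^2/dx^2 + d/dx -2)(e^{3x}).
- 8 e^{3 x}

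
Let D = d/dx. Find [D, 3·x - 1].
3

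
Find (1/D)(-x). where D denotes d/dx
- \frac{x^{2}}{2}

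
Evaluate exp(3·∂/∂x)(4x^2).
4 x^{2} + 24 x + 36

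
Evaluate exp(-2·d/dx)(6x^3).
6 x^{3} - 36 x^{2} + 72 x - 48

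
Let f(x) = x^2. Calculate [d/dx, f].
2 x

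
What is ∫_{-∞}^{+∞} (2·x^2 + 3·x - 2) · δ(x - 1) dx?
3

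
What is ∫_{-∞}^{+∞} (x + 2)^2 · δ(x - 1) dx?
9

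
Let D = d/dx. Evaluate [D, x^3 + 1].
3 x^{2}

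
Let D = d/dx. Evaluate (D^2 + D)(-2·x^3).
6 x \left(- x - 2\right)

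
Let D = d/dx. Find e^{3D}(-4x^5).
- 4 x^{5} - 60 x^{4} - 360 x^{3} - 1080 x^{2} - 1620 x - 972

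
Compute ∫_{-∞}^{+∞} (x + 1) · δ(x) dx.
1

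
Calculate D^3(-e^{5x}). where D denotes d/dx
- 125 e^{5 x}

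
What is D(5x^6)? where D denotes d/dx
30 x^{5}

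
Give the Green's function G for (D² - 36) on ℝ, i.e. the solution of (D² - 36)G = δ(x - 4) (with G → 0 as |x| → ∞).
-\frac{e^{-6|x - 4|}}{12}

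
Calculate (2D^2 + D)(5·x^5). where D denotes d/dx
25 x^{3} \left(x + 8\right)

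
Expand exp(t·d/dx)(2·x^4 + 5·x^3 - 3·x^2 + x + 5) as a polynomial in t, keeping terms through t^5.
2 t^{4} + t^{3} \left(8 x + 5\right) + t^{2} \left(12 x^{2} + 15 x - 3\right) + t \left(8 x^{3} + 15 x^{2} - 6 x + 1\right) + 2 x^{4} + 5 x^{3} - 3 x^{2} + x + 5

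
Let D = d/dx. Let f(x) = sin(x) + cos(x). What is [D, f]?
- \sin{\left(x \right)} + \cos{\left(x \right)}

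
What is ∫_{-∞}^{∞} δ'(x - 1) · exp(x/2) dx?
- \frac{e^{\frac{1}{2}}}{2}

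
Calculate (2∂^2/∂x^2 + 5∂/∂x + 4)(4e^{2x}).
88 e^{2 x}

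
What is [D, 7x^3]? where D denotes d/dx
21 x^{2}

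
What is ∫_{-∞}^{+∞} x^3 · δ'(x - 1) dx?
-3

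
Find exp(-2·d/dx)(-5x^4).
- 5 x^{4} + 40 x^{3} - 120 x^{2} + 160 x - 80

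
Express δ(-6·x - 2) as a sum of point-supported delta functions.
\frac{\delta(x + 1/3)}{6}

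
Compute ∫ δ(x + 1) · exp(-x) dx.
e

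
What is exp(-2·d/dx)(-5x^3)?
- 5 x^{3} + 30 x^{2} - 60 x + 40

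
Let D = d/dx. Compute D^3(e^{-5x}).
- 125 e^{- 5 x}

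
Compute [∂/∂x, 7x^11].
77 x^{10}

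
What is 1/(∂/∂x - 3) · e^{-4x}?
- \frac{e^{- 4 x}}{7}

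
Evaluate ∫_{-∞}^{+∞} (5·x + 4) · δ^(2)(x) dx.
0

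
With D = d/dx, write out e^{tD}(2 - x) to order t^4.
- t - x + 2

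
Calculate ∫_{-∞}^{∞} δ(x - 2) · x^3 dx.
8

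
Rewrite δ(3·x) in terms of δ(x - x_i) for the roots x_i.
\frac{\delta(x)}{3}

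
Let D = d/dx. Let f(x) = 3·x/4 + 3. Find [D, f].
\frac{3}{4}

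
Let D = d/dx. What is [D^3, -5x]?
-15D^{2}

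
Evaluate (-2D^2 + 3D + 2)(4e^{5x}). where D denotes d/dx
- 132 e^{5 x}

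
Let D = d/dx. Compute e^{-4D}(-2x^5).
- 2 x^{5} + 40 x^{4} - 320 x^{3} + 1280 x^{2} - 2560 x + 2048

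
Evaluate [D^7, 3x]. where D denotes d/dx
21D^{6}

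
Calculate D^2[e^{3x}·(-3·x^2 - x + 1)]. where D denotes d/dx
\left(- 27 x^{2} - 45 x - 3\right) e^{3 x}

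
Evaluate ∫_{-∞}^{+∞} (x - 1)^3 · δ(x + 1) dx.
-8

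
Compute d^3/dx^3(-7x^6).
- 840 x^{3}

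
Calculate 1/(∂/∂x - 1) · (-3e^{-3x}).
\frac{3 e^{- 3 x}}{4}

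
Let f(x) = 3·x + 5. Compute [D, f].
3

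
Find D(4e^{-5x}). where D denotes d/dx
- 20 e^{- 5 x}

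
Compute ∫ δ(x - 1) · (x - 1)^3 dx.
0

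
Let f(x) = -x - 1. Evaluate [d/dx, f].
-1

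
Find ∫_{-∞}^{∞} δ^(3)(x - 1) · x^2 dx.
0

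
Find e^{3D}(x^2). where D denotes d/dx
x^{2} + 6 x + 9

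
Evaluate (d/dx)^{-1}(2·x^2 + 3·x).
\frac{2 x^{3}}{3} + \frac{3 x^{2}}{2}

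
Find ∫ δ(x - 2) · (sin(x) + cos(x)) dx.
\cos{\left(2 \right)} + \sin{\left(2 \right)}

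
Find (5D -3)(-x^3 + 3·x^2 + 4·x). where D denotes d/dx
3 x^{3} - 24 x^{2} + 18 x + 20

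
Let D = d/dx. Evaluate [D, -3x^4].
- 12 x^{3}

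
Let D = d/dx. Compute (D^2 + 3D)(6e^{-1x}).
- 12 e^{- x}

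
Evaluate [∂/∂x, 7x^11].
77 x^{10}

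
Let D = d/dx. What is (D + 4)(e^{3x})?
7 e^{3 x}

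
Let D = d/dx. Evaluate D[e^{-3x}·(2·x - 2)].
2 \left(4 - 3 x\right) e^{- 3 x}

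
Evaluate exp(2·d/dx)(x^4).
x^{4} + 8 x^{3} + 24 x^{2} + 32 x + 16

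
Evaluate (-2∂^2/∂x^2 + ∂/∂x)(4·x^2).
8 x - 16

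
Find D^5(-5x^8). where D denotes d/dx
- 33600 x^{3}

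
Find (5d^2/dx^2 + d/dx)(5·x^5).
25 x^{3} \left(x + 20\right)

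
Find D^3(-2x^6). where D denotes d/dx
- 240 x^{3}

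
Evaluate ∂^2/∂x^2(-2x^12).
- 264 x^{10}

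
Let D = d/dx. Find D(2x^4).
8 x^{3}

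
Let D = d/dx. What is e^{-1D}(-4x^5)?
- 4 x^{5} + 20 x^{4} - 40 x^{3} + 40 x^{2} - 20 x + 4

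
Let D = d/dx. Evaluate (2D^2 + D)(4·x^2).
8 x + 16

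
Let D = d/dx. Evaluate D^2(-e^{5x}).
- 25 e^{5 x}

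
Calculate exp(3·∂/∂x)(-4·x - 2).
- 4 x - 14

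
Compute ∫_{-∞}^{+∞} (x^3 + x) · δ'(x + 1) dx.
-4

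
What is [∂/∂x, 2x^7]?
14 x^{6}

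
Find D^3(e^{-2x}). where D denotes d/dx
- 8 e^{- 2 x}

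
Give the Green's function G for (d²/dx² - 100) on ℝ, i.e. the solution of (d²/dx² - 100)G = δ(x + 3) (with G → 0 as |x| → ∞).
-\frac{e^{-10|x + 3|}}{20}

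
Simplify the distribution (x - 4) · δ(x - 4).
0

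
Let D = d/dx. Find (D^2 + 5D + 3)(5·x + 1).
15 x + 28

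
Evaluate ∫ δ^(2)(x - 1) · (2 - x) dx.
0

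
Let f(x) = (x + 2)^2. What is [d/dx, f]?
2 x + 4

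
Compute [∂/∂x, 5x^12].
60 x^{11}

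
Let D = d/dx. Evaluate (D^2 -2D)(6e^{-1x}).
18 e^{- x}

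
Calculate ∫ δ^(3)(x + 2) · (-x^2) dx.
0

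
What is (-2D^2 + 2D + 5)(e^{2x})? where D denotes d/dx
e^{2 x}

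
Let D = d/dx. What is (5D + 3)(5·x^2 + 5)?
15 x^{2} + 50 x + 15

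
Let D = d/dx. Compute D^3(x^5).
60 x^{2}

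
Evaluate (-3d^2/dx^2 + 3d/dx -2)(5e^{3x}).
- 100 e^{3 x}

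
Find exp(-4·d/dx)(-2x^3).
- 2 x^{3} + 24 x^{2} - 96 x + 128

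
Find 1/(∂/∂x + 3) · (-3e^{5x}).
- \frac{3 e^{5 x}}{8}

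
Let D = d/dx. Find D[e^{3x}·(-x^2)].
x \left(- 3 x - 2\right) e^{3 x}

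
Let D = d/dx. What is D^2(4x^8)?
224 x^{6}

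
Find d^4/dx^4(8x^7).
6720 x^{3}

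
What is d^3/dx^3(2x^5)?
120 x^{2}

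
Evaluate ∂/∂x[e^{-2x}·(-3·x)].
3 \left(2 x - 1\right) e^{- 2 x}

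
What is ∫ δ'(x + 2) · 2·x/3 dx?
- \frac{2}{3}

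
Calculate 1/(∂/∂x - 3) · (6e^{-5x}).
- \frac{3 e^{- 5 x}}{4}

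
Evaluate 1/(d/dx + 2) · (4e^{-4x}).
- 2 e^{- 4 x}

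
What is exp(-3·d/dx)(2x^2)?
2 x^{2} - 12 x + 18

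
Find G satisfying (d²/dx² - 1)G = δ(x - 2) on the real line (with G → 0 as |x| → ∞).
-\frac{e^{-|x - 2|}}{2}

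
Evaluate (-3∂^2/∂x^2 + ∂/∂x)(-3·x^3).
9 x \left(6 - x\right)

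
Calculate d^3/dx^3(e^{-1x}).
- e^{- x}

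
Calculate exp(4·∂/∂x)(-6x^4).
- 6 x^{4} - 96 x^{3} - 576 x^{2} - 1536 x - 1536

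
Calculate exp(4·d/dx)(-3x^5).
- 3 x^{5} - 60 x^{4} - 480 x^{3} - 1920 x^{2} - 3840 x - 3072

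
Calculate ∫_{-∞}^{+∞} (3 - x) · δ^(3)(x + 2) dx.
0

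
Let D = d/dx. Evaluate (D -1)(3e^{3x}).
6 e^{3 x}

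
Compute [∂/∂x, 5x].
5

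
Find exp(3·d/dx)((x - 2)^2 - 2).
x^{2} + 2 x - 1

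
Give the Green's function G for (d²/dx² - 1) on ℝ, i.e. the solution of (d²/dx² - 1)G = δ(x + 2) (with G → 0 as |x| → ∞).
-\frac{e^{-|x + 2|}}{2}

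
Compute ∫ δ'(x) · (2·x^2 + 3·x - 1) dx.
-3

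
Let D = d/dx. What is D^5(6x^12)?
570240 x^{7}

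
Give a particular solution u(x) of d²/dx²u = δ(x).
\frac{|x|}{2}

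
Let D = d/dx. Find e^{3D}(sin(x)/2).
\frac{\sin{\left(x + 3 \right)}}{2}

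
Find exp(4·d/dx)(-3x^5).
- 3 x^{5} - 60 x^{4} - 480 x^{3} - 1920 x^{2} - 3840 x - 3072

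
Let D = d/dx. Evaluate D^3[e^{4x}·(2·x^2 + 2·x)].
\left(128 x^{2} + 320 x + 144\right) e^{4 x}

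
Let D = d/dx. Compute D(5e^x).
5 e^{x}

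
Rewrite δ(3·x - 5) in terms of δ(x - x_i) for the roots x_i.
\frac{\delta(x - 5/3)}{3}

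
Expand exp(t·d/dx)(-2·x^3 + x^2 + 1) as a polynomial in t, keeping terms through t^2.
t^{2} \left(1 - 6 x\right) - 2 t x \left(3 x - 1\right) - 2 x^{3} + x^{2} + 1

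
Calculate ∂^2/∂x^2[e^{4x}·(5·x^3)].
10 x \left(8 x^{2} + 12 x + 3\right) e^{4 x}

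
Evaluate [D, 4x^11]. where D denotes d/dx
44 x^{10}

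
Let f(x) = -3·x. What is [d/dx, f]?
-3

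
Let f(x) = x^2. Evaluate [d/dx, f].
2 x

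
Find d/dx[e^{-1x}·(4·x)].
4 \left(1 - x\right) e^{- x}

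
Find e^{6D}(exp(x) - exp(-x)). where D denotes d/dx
2 \sinh{\left(x + 6 \right)}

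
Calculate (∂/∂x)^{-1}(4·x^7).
\frac{x^{8}}{2}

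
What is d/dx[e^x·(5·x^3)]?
5 x^{2} \left(x + 3\right) e^{x}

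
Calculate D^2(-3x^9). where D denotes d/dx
- 216 x^{7}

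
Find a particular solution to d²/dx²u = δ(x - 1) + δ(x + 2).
\frac{|x - 1|}{2} + \frac{|x + 2|}{2}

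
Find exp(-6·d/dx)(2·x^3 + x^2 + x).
2 x^{3} - 35 x^{2} + 205 x - 402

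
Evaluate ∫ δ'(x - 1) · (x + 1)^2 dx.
-4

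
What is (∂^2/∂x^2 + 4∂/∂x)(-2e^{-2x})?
8 e^{- 2 x}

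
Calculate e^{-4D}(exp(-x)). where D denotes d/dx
e^{4 - x}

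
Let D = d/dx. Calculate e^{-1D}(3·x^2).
3 x^{2} - 6 x + 3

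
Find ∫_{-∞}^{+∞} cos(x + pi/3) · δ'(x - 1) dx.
\sin{\left(1 + \frac{\pi}{3} \right)}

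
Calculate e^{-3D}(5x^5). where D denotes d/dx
5 x^{5} - 75 x^{4} + 450 x^{3} - 1350 x^{2} + 2025 x - 1215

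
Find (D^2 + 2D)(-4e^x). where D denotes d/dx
- 12 e^{x}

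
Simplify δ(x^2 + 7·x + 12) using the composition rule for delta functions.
\frac{\delta(x + 4) + \delta(x + 3)}{1}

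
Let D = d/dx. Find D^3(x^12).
1320 x^{9}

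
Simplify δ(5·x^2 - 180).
\frac{\delta(x - 6) + \delta(x + 6)}{60}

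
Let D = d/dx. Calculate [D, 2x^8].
16 x^{7}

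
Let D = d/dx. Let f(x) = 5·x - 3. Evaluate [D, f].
5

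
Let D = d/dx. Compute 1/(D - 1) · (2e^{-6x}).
- \frac{2 e^{- 6 x}}{7}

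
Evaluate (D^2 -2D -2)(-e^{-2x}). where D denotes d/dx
- 6 e^{- 2 x}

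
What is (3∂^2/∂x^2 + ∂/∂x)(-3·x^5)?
15 x^{3} \left(- x - 12\right)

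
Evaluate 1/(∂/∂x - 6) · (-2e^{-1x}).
\frac{2 e^{- x}}{7}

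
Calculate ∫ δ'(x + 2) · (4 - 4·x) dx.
4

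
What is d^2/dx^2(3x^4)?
36 x^{2}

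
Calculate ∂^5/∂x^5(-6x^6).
- 4320 x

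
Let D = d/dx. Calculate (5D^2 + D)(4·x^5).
20 x^{3} \left(x + 20\right)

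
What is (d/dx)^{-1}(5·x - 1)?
\frac{5 x^{2}}{2} - x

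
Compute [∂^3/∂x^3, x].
3\frac{d^{2}}{dx^{2}}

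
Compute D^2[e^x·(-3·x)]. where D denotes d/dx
3 \left(- x - 2\right) e^{x}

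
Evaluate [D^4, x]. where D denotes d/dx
4D^{3}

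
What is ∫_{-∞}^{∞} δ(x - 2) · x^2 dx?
4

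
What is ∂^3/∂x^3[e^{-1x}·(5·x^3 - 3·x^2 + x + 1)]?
\left(- 5 x^{3} + 48 x^{2} - 109 x + 50\right) e^{- x}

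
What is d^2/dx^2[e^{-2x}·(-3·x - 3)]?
- 12 x e^{- 2 x}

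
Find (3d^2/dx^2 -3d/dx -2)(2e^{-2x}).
32 e^{- 2 x}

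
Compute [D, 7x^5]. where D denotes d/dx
35 x^{4}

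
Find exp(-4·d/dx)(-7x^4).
- 7 x^{4} + 112 x^{3} - 672 x^{2} + 1792 x - 1792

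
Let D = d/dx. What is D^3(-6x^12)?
- 7920 x^{9}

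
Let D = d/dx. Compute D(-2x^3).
- 6 x^{2}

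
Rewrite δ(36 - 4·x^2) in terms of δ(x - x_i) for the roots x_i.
\frac{\delta(x - 3) + \delta(x + 3)}{24}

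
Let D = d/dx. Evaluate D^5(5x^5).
600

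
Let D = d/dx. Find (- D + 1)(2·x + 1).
2 x - 1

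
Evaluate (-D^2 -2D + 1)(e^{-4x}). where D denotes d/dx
- 7 e^{- 4 x}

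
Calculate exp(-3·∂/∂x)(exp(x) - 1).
e^{x - 3} - 1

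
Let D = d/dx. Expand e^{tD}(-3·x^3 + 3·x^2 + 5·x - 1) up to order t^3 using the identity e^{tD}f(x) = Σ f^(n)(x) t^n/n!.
- 3 t^{3} + t^{2} \left(3 - 9 x\right) + t \left(- 9 x^{2} + 6 x + 5\right) - 3 x^{3} + 3 x^{2} + 5 x - 1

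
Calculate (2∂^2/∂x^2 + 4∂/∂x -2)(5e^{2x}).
70 e^{2 x}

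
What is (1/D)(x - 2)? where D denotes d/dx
\frac{x^{2}}{2} - 2 x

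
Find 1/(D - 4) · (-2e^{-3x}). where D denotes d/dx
\frac{2 e^{- 3 x}}{7}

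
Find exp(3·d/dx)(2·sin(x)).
2 \sin{\left(x + 3 \right)}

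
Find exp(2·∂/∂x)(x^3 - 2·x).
x^{3} + 6 x^{2} + 10 x + 4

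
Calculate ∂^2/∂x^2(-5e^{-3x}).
- 45 e^{- 3 x}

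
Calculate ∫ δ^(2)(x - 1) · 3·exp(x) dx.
3 e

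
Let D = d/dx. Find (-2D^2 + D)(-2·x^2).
8 - 4 x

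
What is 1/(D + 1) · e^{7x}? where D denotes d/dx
\frac{e^{7 x}}{8}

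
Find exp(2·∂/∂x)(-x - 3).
- x - 5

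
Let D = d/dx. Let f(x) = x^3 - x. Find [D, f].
3 x^{2} - 1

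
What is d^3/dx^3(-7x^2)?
0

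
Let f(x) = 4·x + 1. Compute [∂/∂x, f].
4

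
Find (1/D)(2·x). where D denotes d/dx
x^{2}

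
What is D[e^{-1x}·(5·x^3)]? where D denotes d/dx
5 x^{2} \left(3 - x\right) e^{- x}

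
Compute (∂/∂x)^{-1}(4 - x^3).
- \frac{x^{4}}{4} + 4 x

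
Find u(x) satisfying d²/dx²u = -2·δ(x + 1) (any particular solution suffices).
-|x + 1|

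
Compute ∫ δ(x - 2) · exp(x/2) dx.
e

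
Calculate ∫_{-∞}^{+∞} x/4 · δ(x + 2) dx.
- \frac{1}{2}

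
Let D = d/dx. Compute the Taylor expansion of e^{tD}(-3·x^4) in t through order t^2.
3 x^{2} \left(- 6 t^{2} - 4 t x - x^{2}\right)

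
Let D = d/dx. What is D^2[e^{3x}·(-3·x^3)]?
- 9 x \left(3 x^{2} + 6 x + 2\right) e^{3 x}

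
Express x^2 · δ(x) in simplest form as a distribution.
0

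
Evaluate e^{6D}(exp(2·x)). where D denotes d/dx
e^{2 x + 12}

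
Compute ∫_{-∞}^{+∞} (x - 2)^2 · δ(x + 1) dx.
9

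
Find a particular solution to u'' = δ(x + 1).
\frac{|x + 1|}{2}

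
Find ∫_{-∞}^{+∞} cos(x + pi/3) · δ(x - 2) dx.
\cos{\left(\frac{\pi}{3} + 2 \right)}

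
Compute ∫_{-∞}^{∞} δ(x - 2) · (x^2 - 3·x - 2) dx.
-4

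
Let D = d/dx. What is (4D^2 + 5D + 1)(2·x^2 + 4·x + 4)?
2 x^{2} + 24 x + 40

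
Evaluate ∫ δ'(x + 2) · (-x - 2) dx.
1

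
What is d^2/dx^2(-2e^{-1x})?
- 2 e^{- x}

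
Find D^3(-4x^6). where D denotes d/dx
- 480 x^{3}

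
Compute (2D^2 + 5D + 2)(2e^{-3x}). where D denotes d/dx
10 e^{- 3 x}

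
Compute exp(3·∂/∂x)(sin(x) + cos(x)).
\sqrt{2} \sin{\left(x + \frac{\pi}{4} + 3 \right)}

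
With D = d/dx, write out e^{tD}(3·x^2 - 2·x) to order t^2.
3 t^{2} + 2 t \left(3 x - 1\right) + 3 x^{2} - 2 x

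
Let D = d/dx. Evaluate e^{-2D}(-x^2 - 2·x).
x \left(2 - x\right)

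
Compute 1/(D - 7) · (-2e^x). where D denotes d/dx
\frac{e^{x}}{3}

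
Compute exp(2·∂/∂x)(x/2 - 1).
\frac{x}{2}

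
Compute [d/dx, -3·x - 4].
-3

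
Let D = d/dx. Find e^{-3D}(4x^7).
4 x^{7} - 84 x^{6} + 756 x^{5} - 3780 x^{4} + 11340 x^{3} - 20412 x^{2} + 20412 x - 8748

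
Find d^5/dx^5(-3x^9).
- 45360 x^{4}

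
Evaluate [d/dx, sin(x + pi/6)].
\cos{\left(x + \frac{\pi}{6} \right)}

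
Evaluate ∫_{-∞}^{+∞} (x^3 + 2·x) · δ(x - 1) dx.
3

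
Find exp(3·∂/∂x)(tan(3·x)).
\tan{\left(3 x + 9 \right)}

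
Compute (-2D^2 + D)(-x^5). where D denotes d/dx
5 x^{3} \left(8 - x\right)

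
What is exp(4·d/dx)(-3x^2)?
- 3 x^{2} - 24 x - 48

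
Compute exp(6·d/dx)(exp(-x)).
e^{- x - 6}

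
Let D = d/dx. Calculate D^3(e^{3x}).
27 e^{3 x}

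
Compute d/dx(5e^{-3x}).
- 15 e^{- 3 x}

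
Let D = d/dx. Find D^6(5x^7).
25200 x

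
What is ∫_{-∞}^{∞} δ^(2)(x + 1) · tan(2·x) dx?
- \frac{8 \tan{\left(2 \right)}}{\cos^{2}{\left(2 \right)}}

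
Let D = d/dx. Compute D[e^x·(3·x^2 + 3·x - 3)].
3 x \left(x + 3\right) e^{x}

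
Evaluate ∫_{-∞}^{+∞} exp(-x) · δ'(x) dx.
1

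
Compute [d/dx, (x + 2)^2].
2 x + 4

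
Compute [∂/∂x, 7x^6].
42 x^{5}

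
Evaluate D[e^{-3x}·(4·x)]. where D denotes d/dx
4 \left(1 - 3 x\right) e^{- 3 x}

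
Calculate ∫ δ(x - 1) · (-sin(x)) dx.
- \sin{\left(1 \right)}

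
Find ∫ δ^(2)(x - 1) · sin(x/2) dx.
- \frac{\sin{\left(\frac{1}{2} \right)}}{4}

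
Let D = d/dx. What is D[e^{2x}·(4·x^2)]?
8 x \left(x + 1\right) e^{2 x}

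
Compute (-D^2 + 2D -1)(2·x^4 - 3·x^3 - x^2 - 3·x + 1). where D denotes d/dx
- 2 x^{4} + 19 x^{3} - 41 x^{2} + 17 x - 5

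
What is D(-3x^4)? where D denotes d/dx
- 12 x^{3}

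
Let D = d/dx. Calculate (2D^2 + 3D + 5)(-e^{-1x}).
- 4 e^{- x}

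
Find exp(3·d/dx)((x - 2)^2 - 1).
x \left(x + 2\right)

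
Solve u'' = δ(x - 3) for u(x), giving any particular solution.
\frac{|x - 3|}{2}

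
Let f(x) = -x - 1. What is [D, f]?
-1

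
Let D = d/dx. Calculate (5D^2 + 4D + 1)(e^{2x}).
29 e^{2 x}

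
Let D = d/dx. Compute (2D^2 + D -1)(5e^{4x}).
175 e^{4 x}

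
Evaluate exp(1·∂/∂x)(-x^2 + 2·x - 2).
- x^{2} - 1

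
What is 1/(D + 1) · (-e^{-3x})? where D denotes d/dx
\frac{e^{- 3 x}}{2}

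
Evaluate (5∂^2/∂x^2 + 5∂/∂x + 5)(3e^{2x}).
105 e^{2 x}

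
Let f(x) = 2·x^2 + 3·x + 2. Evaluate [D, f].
4 x + 3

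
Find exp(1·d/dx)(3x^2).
3 x^{2} + 6 x + 3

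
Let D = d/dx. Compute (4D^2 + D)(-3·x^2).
- 6 x - 24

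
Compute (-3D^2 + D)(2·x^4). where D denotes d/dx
8 x^{2} \left(x - 9\right)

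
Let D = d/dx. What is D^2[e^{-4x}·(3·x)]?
24 \left(2 x - 1\right) e^{- 4 x}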